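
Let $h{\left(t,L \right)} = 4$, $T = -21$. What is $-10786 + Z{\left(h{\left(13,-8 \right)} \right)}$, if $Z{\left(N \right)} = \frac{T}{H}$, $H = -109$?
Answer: $- \frac{1175653}{109} \approx -10786.0$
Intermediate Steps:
$Z{\left(N \right)} = \frac{21}{109}$ ($Z{\left(N \right)} = - \frac{21}{-109} = \left(-21\right) \left(- \frac{1}{109}\right) = \frac{21}{109}$)
$-10786 + Z{\left(h{\left(13,-8 \right)} \right)} = -10786 + \frac{21}{109} = - \frac{1175653}{109}$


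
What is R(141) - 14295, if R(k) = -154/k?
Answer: -2015749/141 ≈ -14296.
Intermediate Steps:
R(141) - 14295 = -154/141 - 14295 = -2015749/141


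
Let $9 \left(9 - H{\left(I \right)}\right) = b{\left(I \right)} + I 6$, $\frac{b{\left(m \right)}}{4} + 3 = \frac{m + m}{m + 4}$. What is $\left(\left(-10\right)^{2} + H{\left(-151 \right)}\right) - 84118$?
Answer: $- \frac{111010169}{1323} \approx -83908.0$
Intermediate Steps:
$b{\left(m \right)} = -12 + \frac{8 m}{4 + m}$ ($b{\left(m \right)} = -12 + 4 \frac{m + m}{m + 4} = -12 + 4 \frac{2 m}{4 + m} = -12 + \frac{8 m}{4 + m}$)
$H{\left(I \right)} = 9 - \frac{2 I}{3} - \frac{4 \left(-12 - I\right)}{9 \left(4 + I\right)}$ ($H{\left(I \right)} = 9 - \frac{\frac{4 \left(-12 - I\right)}{4 + I} + I 6}{9} = 9 - \frac{\frac{4 \left(-12 - I\right)}{4 + I} + 6 I}{9} = 9 - \frac{6 I + \frac{4 \left(-12 - I\right)}{4 + I}}{9} = 9 - \left(\frac{2 I}{3} + \frac{4 \left(-12 - I\right)}{9 \left(4 + I\right)}\right) = 9 - \frac{2 I}{3} - \frac{4 \left(-12 - I\right)}{9 \left(4 + I\right)}$)
$\left(\left(-10\right)^{2} + H{\left(-151 \right)}\right) - 84118 = \left(\left(-10\right)^{2} + \frac{372 - 6 \left(-151\right)^{2} + 61 \left(-151\right)}{9 \left(4 - 151\right)}\right) - 84118 = \left(100 + \frac{372 - 136806 - 9211}{9 \left(-147\right)}\right) - 84118 = \left(100 + \frac{1}{9} \left(- \frac{1}{147}\right) \left(372 - 136806 - 9211\right)\right) - 84118 = \left(100 + \frac{1}{9} \left(- \frac{1}{147}\right) \left(-145645\right)\right) - 84118 = \left(100 + \frac{145645}{1323}\right) - 84118 = \frac{277945}{1323} - 84118 = - \frac{111010169}{1323}$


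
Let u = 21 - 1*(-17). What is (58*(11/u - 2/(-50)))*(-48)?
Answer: -435696/475 ≈ -917.25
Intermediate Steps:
u = 38 (u = 21 + 17 = 38)
(58*(11/u - 2/(-50)))*(-48) = (58*(11/38 - 2/(-50)))*(-48) = (58*(11*(1/38) - 2*(-1/50)))*(-48) = (58*(11/38 + 1/25))*(-48) = (58*(313/950))*(-48) = (9077/475)*(-48) = -435696/475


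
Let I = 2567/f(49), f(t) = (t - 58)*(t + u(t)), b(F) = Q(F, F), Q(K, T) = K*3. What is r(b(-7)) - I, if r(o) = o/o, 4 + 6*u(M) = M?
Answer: 6151/1017 ≈ 6.0482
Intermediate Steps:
Q(K, T) = 3*K
b(F) = 3*F
u(M) = -⅔ + M/6
r(o) = 1
f(t) = (-58 + t)*(-⅔ + 7*t/6) (f(t) = (t - 58)*(t + (-⅔ + t/6)) = (-58 + t)*(-⅔ + 7*t/6))
I = -5134/1017 (I = 2567/(116/3 - 205/3*49 + (7/6)*49²) = 2567/(116/3 - 10045/3 + (7/6)*2401) = 2567/(116/3 - 10045/3 + 16807/6) = 2567/(-1017/2) = 2567*(-2/1017) = -5134/1017 ≈ -5.0482)
r(b(-7)) - I = 1 - 1*(-5134/1017) = 1 + 5134/1017 = 6151/1017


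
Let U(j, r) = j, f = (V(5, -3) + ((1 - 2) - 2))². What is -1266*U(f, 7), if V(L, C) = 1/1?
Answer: -5064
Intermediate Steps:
V(L, C) = 1
f = 4 (f = (1 + ((1 - 2) - 2))² = (1 + (-1 - 2))² = (1 - 3)² = (-2)² = 4)
-1266*U(f, 7) = -1266*4 = -5064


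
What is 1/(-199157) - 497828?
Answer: -99145930997/199157 ≈ -4.9783e+5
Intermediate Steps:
1/(-199157) - 497828 = -1/199157 - 497828 = -99145930997/199157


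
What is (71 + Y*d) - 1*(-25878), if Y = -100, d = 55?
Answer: 20449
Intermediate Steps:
(71 + Y*d) - 1*(-25878) = (71 - 100*55) - 1*(-25878) = (71 - 5500) + 25878 = -5429 + 25878 = 20449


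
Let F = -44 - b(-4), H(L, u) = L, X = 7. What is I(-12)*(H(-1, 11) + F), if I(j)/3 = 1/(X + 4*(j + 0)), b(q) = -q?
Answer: 147/41 ≈ 3.5854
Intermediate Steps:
F = -48 (F = -44 - (-1)*(-4) = -44 - 1*4 = -44 - 4 = -48)
I(j) = 3/(7 + 4*j) (I(j) = 3/(7 + 4*(j + 0)) = 3/(7 + 4*j))
I(-12)*(H(-1, 11) + F) = (3/(7 + 4*(-12)))*(-1 - 48) = (3/(7 - 48))*(-49) = (3/(-41))*(-49) = (3*(-1/41))*(-49) = -3/41*(-49) = 147/41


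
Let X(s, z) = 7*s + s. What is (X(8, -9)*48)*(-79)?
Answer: -242688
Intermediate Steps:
X(s, z) = 8*s
(X(8, -9)*48)*(-79) = ((8*8)*48)*(-79) = (64*48)*(-79) = 3072*(-79) = -242688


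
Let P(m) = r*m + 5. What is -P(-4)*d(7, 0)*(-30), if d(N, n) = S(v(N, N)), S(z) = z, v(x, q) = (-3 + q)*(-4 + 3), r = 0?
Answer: -600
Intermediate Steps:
v(x, q) = 3 - q (v(x, q) = (-3 + q)*(-1) = 3 - q)
d(N, n) = 3 - N
P(m) = 5 (P(m) = 0*m + 5 = 0 + 5 = 5)
-P(-4)*d(7, 0)*(-30) = -5*(3 - 1*7)*(-30) = -5*(3 - 7)*(-30) = -5*(-4)*(-30) = -(-20)*(-30) = -1*600 = -600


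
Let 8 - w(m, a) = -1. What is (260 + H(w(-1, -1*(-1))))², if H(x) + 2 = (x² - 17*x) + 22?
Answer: 43264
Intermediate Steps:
w(m, a) = 9 (w(m, a) = 8 - 1*(-1) = 8 + 1 = 9)
H(x) = 20 + x² - 17*x (H(x) = -2 + ((x² - 17*x) + 22) = -2 + (22 + x² - 17*x) = 20 + x² - 17*x)
(260 + H(w(-1, -1*(-1))))² = (260 + (20 + 9² - 17*9))² = (260 + (20 + 81 - 153))² = (260 - 52)² = 208² = 43264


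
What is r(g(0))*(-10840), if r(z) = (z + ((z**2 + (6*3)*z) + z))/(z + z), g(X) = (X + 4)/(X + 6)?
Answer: -336040/3 ≈ -1.1201e+5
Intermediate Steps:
g(X) = (4 + X)/(6 + X)
r(z) = (z**2 + 20*z)/(2*z) (r(z) = (z + ((z**2 + 18*z) + z))/((2*z)) = (z + (z**2 + 19*z))*(1/(2*z)) = (z**2 + 20*z)*(1/(2*z)) = (z**2 + 20*z)/(2*z))
r(g(0))*(-10840) = (10 + ((4 + 0)/(6 + 0))/2)*(-10840) = (10 + (4/6)/2)*(-10840) = (10 + ((1/6)*4)/2)*(-10840) = (10 + (1/2)*(2/3))*(-10840) = (10 + 1/3)*(-10840) = (31/3)*(-10840) = -336040/3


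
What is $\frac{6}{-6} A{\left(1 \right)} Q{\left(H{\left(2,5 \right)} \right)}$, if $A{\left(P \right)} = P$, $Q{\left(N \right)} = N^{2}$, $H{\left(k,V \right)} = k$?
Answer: $-4$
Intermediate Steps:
$\frac{6}{-6} A{\left(1 \right)} Q{\left(H{\left(2,5 \right)} \right)} = \frac{6}{-6} \cdot 1 \cdot 2^{2} = 6 \left(- \frac{1}{6}\right) 1 \cdot 4 = \left(-1\right) 1 \cdot 4 = \left(-1\right) 4 = -4$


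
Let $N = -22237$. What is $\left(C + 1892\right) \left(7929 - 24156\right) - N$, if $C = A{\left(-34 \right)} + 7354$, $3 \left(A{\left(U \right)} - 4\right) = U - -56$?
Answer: $-150196511$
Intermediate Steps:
$A{\left(U \right)} = \frac{68}{3} + \frac{U}{3}$ ($A{\left(U \right)} = 4 + \frac{U - -56}{3} = 4 + \frac{U + 56}{3} = 4 + \frac{56 + U}{3} = 4 + \left(\frac{56}{3} + \frac{U}{3}\right) = \frac{68}{3} + \frac{U}{3}$)
$C = \frac{22096}{3}$ ($C = \left(\frac{68}{3} + \frac{1}{3} \left(-34\right)\right) + 7354 = \left(\frac{68}{3} - \frac{34}{3}\right) + 7354 = \frac{34}{3} + 7354 = \frac{22096}{3} \approx 7365.3$)
$\left(C + 1892\right) \left(7929 - 24156\right) - N = \left(\frac{22096}{3} + 1892\right) \left(7929 - 24156\right) - -22237 = \frac{27772}{3} \left(-16227\right) + 22237 = -150218748 + 22237 = -150196511$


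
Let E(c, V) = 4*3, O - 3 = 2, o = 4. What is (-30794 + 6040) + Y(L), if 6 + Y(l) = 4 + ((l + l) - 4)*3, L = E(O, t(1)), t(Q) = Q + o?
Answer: -24696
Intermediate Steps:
t(Q) = 4 + Q (t(Q) = Q + 4 = 4 + Q)
O = 5 (O = 3 + 2 = 5)
E(c, V) = 12
L = 12
Y(l) = -14 + 6*l (Y(l) = -6 + (4 + ((l + l) - 4)*3) = -6 + (4 + (2*l - 4)*3) = -6 + (4 + (-4 + 2*l)*3) = -6 + (4 + (-12 + 6*l)) = -6 + (-8 + 6*l) = -14 + 6*l)
(-30794 + 6040) + Y(L) = (-30794 + 6040) + (-14 + 6*12) = -24754 + (-14 + 72) = -24754 + 58 = -24696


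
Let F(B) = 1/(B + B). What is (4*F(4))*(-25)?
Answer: -25/2 ≈ -12.500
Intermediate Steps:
F(B) = 1/(2*B)
(4*F(4))*(-25) = (4*((½)/4))*(-25) = (4*((½)*(¼)))*(-25) = (4*(⅛))*(-25) = (½)*(-25) = -25/2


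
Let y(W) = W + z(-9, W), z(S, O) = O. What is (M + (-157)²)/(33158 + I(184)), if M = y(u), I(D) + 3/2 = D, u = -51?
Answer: 49094/66681 ≈ 0.73625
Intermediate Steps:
I(D) = -3/2 + D
y(W) = 2*W (y(W) = W + W = 2*W)
M = -102 (M = 2*(-51) = -102)
(M + (-157)²)/(33158 + I(184)) = (-102 + (-157)²)/(33158 + (-3/2 + 184)) = (-102 + 24649)/(33158 + 365/2) = 24547/(66681/2) = 24547*(2/66681) = 49094/66681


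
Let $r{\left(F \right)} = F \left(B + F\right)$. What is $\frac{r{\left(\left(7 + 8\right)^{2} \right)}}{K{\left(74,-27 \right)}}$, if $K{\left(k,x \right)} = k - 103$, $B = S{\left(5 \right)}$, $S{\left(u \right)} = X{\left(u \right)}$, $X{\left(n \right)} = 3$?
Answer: $- \frac{51300}{29} \approx -1769.0$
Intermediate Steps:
$S{\left(u \right)} = 3$
$B = 3$
$K{\left(k,x \right)} = -103 + k$
$r{\left(F \right)} = F \left(3 + F\right)$
$\frac{r{\left(\left(7 + 8\right)^{2} \right)}}{K{\left(74,-27 \right)}} = \frac{\left(7 + 8\right)^{2} \left(3 + \left(7 + 8\right)^{2}\right)}{-103 + 74} = \frac{15^{2} \left(3 + 15^{2}\right)}{-29} = 225 \left(3 + 225\right) \left(- \frac{1}{29}\right) = 225 \cdot 228 \left(- \frac{1}{29}\right) = 51300 \left(- \frac{1}{29}\right) = - \frac{51300}{29}$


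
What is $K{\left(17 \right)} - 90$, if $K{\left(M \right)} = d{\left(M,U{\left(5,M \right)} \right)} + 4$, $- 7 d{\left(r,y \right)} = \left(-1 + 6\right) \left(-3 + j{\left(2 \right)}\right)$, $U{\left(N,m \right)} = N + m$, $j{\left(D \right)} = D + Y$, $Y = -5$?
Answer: $- \frac{572}{7} \approx -81.714$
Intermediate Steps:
$j{\left(D \right)} = -5 + D$ ($j{\left(D \right)} = D - 5 = -5 + D$)
$d{\left(r,y \right)} = \frac{30}{7}$ ($d{\left(r,y \right)} = - \frac{\left(-1 + 6\right) \left(-3 + \left(-5 + 2\right)\right)}{7} = - \frac{5 \left(-3 - 3\right)}{7} = - \frac{5 \left(-6\right)}{7} = \left(- \frac{1}{7}\right) \left(-30\right) = \frac{30}{7}$)
$K{\left(M \right)} = \frac{58}{7}$ ($K{\left(M \right)} = \frac{30}{7} + 4 = \frac{58}{7}$)
$K{\left(17 \right)} - 90 = \frac{58}{7} - 90 = - \frac{572}{7}$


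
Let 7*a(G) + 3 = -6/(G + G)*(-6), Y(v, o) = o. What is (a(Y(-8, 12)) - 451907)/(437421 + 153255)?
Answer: -6326701/8269464 ≈ -0.76507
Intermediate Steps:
a(G) = -3/7 + 18/(7*G) (a(G) = -3/7 + (-6/(G + G)*(-6))/7 = -3/7 + (-6*1/(2*G)*(-6))/7 = -3/7 + (-3/G*(-6))/7 = -3/7 + (18/G)/7 = -3/7 + 18/(7*G))
(a(Y(-8, 12)) - 451907)/(437421 + 153255) = ((3/7)*(6 - 1*12)/12 - 451907)/(437421 + 153255) = ((3/7)*(1/12)*(6 - 12) - 451907)/590676 = ((3/7)*(1/12)*(-6) - 451907)*(1/590676) = (-3/14 - 451907)*(1/590676) = -6326701/14*1/590676 = -6326701/8269464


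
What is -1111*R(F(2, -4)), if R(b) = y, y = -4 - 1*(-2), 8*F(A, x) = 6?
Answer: 2222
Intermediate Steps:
F(A, x) = 3/4 (F(A, x) = (1/8)*6 = 3/4)
y = -2 (y = -4 + 2 = -2)
R(b) = -2
-1111*R(F(2, -4)) = -1111*(-2) = 2222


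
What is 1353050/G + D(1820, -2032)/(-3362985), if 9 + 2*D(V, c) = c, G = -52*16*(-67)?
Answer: 2275171870501/93733117920 ≈ 24.273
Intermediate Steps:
G = 55744 (G = -832*(-67) = 55744)
D(V, c) = -9/2 + c/2
1353050/G + D(1820, -2032)/(-3362985) = 1353050/55744 + (-9/2 + (½)*(-2032))/(-3362985) = 1353050*(1/55744) + (-9/2 - 1016)*(-1/3362985) = 676525/27872 - 2041/2*(-1/3362985) = 676525/27872 + 2041/6725970 = 2275171870501/93733117920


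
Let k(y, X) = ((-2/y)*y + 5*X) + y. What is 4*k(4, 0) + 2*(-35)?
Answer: -62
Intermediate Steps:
k(y, X) = -2 + y + 5*X (k(y, X) = (-2 + 5*X) + y = -2 + y + 5*X)
4*k(4, 0) + 2*(-35) = 4*(-2 + 4 + 5*0) + 2*(-35) = 4*(-2 + 4 + 0) - 70 = 4*2 - 70 = 8 - 70 = -62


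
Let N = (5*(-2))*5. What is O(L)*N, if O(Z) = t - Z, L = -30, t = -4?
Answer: -1300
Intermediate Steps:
N = -50 (N = -10*5 = -50)
O(Z) = -4 - Z
O(L)*N = (-4 - 1*(-30))*(-50) = (-4 + 30)*(-50) = 26*(-50) = -1300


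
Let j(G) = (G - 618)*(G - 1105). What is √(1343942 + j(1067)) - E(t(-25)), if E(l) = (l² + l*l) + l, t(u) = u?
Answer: -1225 + 4*√82930 ≈ -73.097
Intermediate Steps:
j(G) = (-1105 + G)*(-618 + G) (j(G) = (-618 + G)*(-1105 + G) = (-1105 + G)*(-618 + G))
E(l) = l + 2*l² (E(l) = (l² + l²) + l = 2*l² + l = l + 2*l²)
√(1343942 + j(1067)) - E(t(-25)) = √(1343942 + (682890 + 1067² - 1723*1067)) - (-25)*(1 + 2*(-25)) = √(1343942 + (682890 + 1138489 - 1838441)) - (-25)*(1 - 50) = √(1343942 - 17062) - (-25)*(-49) = √1326880 - 1*1225 = 4*√82930 - 1225 = -1225 + 4*√82930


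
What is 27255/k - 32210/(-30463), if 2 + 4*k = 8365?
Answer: 3590448490/254762069 ≈ 14.093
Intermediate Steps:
k = 8363/4 (k = -1/2 + (1/4)*8365 = -1/2 + 8365/4 = 8363/4 ≈ 2090.8)
27255/k - 32210/(-30463) = 27255/(8363/4) - 32210/(-30463) = 27255*(4/8363) - 32210*(-1/30463) = 109020/8363 + 32210/30463 = 3590448490/254762069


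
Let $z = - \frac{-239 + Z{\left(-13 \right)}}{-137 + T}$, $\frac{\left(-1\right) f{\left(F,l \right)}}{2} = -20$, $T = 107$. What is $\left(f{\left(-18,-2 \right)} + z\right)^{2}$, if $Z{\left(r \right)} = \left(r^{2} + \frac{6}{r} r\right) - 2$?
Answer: $\frac{35721}{25} \approx 1428.8$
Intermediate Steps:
$Z{\left(r \right)} = 4 + r^{2}$ ($Z{\left(r \right)} = \left(r^{2} + 6\right) - 2 = \left(6 + r^{2}\right) - 2 = 4 + r^{2}$)
$f{\left(F,l \right)} = 40$ ($f{\left(F,l \right)} = \left(-2\right) \left(-20\right) = 40$)
$z = - \frac{11}{5}$ ($z = - \frac{-239 + \left(4 + \left(-13\right)^{2}\right)}{-137 + 107} = - \frac{-239 + \left(4 + 169\right)}{-30} = - \frac{\left(-239 + 173\right) \left(-1\right)}{30} = - \frac{\left(-66\right) \left(-1\right)}{30} = \left(-1\right) \frac{11}{5} = - \frac{11}{5} \approx -2.2$)
$\left(f{\left(-18,-2 \right)} + z\right)^{2} = \left(40 - \frac{11}{5}\right)^{2} = \left(\frac{189}{5}\right)^{2} = \frac{35721}{25}$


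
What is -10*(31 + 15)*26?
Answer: -11960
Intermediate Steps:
-10*(31 + 15)*26 = -10*46*26 = -460*26 = -11960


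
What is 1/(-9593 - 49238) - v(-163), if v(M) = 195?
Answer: -11472046/58831 ≈ -195.00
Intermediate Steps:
1/(-9593 - 49238) - v(-163) = 1/(-9593 - 49238) - 1*195 = 1/(-58831) - 195 = -1/58831 - 195 = -11472046/58831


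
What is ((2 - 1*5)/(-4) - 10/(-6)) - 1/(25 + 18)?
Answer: 1235/516 ≈ 2.3934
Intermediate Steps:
((2 - 1*5)/(-4) - 10/(-6)) - 1/(25 + 18) = ((2 - 5)*(-¼) - 10*(-⅙)) - 1/43 = (-3*(-¼) + 5/3) + (1/43)*(-1) = (¾ + 5/3) - 1/43 = 29/12 - 1/43 = 1235/516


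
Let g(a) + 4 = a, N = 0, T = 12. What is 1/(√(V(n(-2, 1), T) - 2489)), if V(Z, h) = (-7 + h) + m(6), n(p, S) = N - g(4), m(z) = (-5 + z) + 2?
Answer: -I*√2481/2481 ≈ -0.020076*I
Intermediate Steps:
g(a) = -4 + a
m(z) = -3 + z
n(p, S) = 0 (n(p, S) = 0 - (-4 + 4) = 0 - 1*0 = 0 + 0 = 0)
V(Z, h) = -4 + h (V(Z, h) = (-7 + h) + (-3 + 6) = (-7 + h) + 3 = -4 + h)
1/(√(V(n(-2, 1), T) - 2489)) = 1/(√((-4 + 12) - 2489)) = 1/(√(8 - 2489)) = 1/(√(-2481)) = 1/(I*√2481) = -I*√2481/2481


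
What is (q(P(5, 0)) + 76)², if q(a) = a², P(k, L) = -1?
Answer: 5929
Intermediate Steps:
(q(P(5, 0)) + 76)² = ((-1)² + 76)² = (1 + 76)² = 77² = 5929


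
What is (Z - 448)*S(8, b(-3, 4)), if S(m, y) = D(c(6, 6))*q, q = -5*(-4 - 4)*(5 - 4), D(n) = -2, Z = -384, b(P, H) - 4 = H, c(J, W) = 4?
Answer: 66560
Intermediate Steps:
b(P, H) = 4 + H
q = 40 (q = -(-40) = -5*(-8) = 40)
S(m, y) = -80 (S(m, y) = -2*40 = -80)
(Z - 448)*S(8, b(-3, 4)) = (-384 - 448)*(-80) = -832*(-80) = 66560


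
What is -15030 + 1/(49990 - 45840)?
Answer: -62374499/4150 ≈ -15030.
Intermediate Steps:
-15030 + 1/(49990 - 45840) = -15030 + 1/4150 = -62374499/4150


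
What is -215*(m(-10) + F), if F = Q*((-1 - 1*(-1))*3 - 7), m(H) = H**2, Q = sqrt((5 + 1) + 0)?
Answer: -21500 + 1505*sqrt(6) ≈ -17814.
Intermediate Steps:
Q = sqrt(6) (Q = sqrt(6 + 0) = sqrt(6) ≈ 2.4495)
F = -7*sqrt(6) (F = sqrt(6)*((-1 - 1*(-1))*3 - 7) = sqrt(6)*((-1 + 1)*3 - 7) = sqrt(6)*(0*3 - 7) = sqrt(6)*(0 - 7) = sqrt(6)*(-7) = -7*sqrt(6) ≈ -17.146)
-215*(m(-10) + F) = -215*((-10)**2 - 7*sqrt(6)) = -215*(100 - 7*sqrt(6)) = -21500 + 1505*sqrt(6)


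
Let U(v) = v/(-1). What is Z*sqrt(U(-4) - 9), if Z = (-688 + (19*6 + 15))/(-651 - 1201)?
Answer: 559*I*sqrt(5)/1852 ≈ 0.67493*I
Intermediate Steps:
U(v) = -v (U(v) = v*(-1) = -v)
Z = 559/1852 (Z = (-688 + (114 + 15))/(-1852) = (-688 + 129)*(-1/1852) = -559*(-1/1852) = 559/1852 ≈ 0.30184)
Z*sqrt(U(-4) - 9) = 559*sqrt(-1*(-4) - 9)/1852 = 559*sqrt(4 - 9)/1852 = 559*sqrt(-5)/1852 = 559*(I*sqrt(5))/1852 = 559*I*sqrt(5)/1852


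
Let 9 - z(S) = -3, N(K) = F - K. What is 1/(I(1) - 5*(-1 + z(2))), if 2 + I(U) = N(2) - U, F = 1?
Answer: -1/59 ≈ -0.016949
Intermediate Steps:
N(K) = 1 - K
z(S) = 12 (z(S) = 9 - 1*(-3) = 9 + 3 = 12)
I(U) = -3 - U (I(U) = -2 + ((1 - 1*2) - U) = -2 + ((1 - 2) - U) = -2 + (-1 - U) = -3 - U)
1/(I(1) - 5*(-1 + z(2))) = 1/((-3 - 1*1) - 5*(-1 + 12)) = 1/((-3 - 1) - 5*11) = 1/(-4 - 55) = 1/(-59) = -1/59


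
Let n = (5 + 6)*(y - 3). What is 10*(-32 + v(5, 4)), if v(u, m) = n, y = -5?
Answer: -1200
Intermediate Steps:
n = -88 (n = (5 + 6)*(-5 - 3) = 11*(-8) = -88)
v(u, m) = -88
10*(-32 + v(5, 4)) = 10*(-32 - 88) = 10*(-120) = -1200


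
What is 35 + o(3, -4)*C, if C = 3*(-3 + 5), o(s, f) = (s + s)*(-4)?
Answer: -109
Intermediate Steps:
o(s, f) = -8*s (o(s, f) = (2*s)*(-4) = -8*s)
C = 6 (C = 3*2 = 6)
35 + o(3, -4)*C = 35 - 8*3*6 = 35 - 24*6 = 35 - 144 = -109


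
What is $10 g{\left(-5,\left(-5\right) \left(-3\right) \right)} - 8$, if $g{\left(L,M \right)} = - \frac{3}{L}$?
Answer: $-2$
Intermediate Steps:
$10 g{\left(-5,\left(-5\right) \left(-3\right) \right)} - 8 = 10 \left(- \frac{3}{-5}\right) - 8 = 10 \left(\left(-3\right) \left(- \frac{1}{5}\right)\right) - 8 = 10 \cdot \frac{3}{5} - 8 = 6 - 8 = -2$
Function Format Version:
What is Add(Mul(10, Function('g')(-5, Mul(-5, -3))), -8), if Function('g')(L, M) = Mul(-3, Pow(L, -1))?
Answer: -2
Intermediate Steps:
Add(Mul(10, Function('g')(-5, Mul(-5, -3))), -8) = Add(Mul(10, Mul(-3, Pow(-5, -1))), -8) = Add(Mul(10, Mul(-3, Rational(-1, 5))), -8) = Add(Mul(10, Rational(3, 5)), -8) = Add(6, -8) = -2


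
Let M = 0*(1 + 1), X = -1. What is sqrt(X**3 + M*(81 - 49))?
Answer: I ≈ 1.0*I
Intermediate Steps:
M = 0 (M = 0*2 = 0)
sqrt(X**3 + M*(81 - 49)) = sqrt((-1)**3 + 0*(81 - 49)) = sqrt(-1 + 0*32) = sqrt(-1 + 0) = sqrt(-1) = I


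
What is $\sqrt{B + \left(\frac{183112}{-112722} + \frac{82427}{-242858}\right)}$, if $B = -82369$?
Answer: $\frac{i \sqrt{15432502514682068848116546}}{13687719738} \approx 287.0 i$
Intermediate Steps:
$\sqrt{B + \left(\frac{183112}{-112722} + \frac{82427}{-242858}\right)} = \sqrt{-82369 + \left(\frac{183112}{-112722} + \frac{82427}{-242858}\right)} = \sqrt{-82369 + \left(183112 \left(- \frac{1}{112722}\right) + 82427 \left(- \frac{1}{242858}\right)\right)} = \sqrt{-82369 - \frac{26880775195}{13687719738}} = \sqrt{- \frac{1127470667874517}{13687719738}} = \frac{i \sqrt{15432502514682068848116546}}{13687719738}$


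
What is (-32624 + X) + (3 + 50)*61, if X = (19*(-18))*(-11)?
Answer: -25629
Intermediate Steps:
X = 3762 (X = -342*(-11) = 3762)
(-32624 + X) + (3 + 50)*61 = (-32624 + 3762) + (3 + 50)*61 = -28862 + 53*61 = -28862 + 3233 = -25629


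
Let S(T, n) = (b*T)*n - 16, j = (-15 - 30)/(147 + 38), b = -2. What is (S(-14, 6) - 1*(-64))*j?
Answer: -1944/37 ≈ -52.541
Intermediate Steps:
j = -9/37 (j = -45/185 = -45*1/185 = -9/37 ≈ -0.24324)
S(T, n) = -16 - 2*T*n (S(T, n) = (-2*T)*n - 16 = -2*T*n - 16 = -16 - 2*T*n)
(S(-14, 6) - 1*(-64))*j = ((-16 - 2*(-14)*6) - 1*(-64))*(-9/37) = ((-16 + 168) + 64)*(-9/37) = (152 + 64)*(-9/37) = 216*(-9/37) = -1944/37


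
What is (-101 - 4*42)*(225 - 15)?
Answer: -56490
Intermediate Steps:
(-101 - 4*42)*(225 - 15) = (-101 - 168)*210 = -269*210 = -56490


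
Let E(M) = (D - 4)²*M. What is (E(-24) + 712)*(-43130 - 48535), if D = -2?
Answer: 13933080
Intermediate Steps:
E(M) = 36*M (E(M) = (-2 - 4)²*M = (-6)²*M = 36*M)
(E(-24) + 712)*(-43130 - 48535) = (36*(-24) + 712)*(-43130 - 48535) = (-864 + 712)*(-91665) = -152*(-91665) = 13933080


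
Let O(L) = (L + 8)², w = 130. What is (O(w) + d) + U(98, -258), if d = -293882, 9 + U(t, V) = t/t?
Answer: -274846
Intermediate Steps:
U(t, V) = -8 (U(t, V) = -9 + t/t = -9 + 1 = -8)
O(L) = (8 + L)²
(O(w) + d) + U(98, -258) = ((8 + 130)² - 293882) - 8 = (138² - 293882) - 8 = (19044 - 293882) - 8 = -274838 - 8 = -274846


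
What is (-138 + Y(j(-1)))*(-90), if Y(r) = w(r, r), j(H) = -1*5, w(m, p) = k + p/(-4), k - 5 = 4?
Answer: 22995/2 ≈ 11498.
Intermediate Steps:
k = 9 (k = 5 + 4 = 9)
w(m, p) = 9 - p/4 (w(m, p) = 9 + p/(-4) = 9 + p*(-¼) = 9 - p/4)
j(H) = -5
Y(r) = 9 - r/4
(-138 + Y(j(-1)))*(-90) = (-138 + (9 - ¼*(-5)))*(-90) = (-138 + (9 + 5/4))*(-90) = (-138 + 41/4)*(-90) = -511/4*(-90) = 22995/2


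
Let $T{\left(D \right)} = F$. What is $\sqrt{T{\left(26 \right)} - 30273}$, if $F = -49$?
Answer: $i \sqrt{30322} \approx 174.13 i$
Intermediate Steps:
$T{\left(D \right)} = -49$
$\sqrt{T{\left(26 \right)} - 30273} = \sqrt{-49 - 30273} = \sqrt{-30322} = i \sqrt{30322}$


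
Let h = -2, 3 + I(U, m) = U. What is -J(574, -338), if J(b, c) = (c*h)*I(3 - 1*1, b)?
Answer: 676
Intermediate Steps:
I(U, m) = -3 + U
J(b, c) = 2*c (J(b, c) = (c*(-2))*(-3 + (3 - 1*1)) = (-2*c)*(-3 + (3 - 1)) = (-2*c)*(-3 + 2) = -2*c*(-1) = 2*c)
-J(574, -338) = -2*(-338) = -1*(-676) = 676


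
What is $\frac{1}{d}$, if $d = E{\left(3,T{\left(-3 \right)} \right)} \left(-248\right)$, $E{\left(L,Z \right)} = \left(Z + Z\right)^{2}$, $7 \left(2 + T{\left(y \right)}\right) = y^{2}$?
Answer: $- \frac{49}{24800} \approx -0.0019758$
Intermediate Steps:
$T{\left(y \right)} = -2 + \frac{y^{2}}{7}$
$E{\left(L,Z \right)} = 4 Z^{2}$ ($E{\left(L,Z \right)} = \left(2 Z\right)^{2} = 4 Z^{2}$)
$d = - \frac{24800}{49}$ ($d = 4 \left(-2 + \frac{\left(-3\right)^{2}}{7}\right)^{2} \left(-248\right) = 4 \left(-2 + \frac{1}{7} \cdot 9\right)^{2} \left(-248\right) = 4 \left(-2 + \frac{9}{7}\right)^{2} \left(-248\right) = 4 \left(- \frac{5}{7}\right)^{2} \left(-248\right) = 4 \cdot \frac{25}{49} \left(-248\right) = \frac{100}{49} \left(-248\right) = - \frac{24800}{49} \approx -506.12$)
$\frac{1}{d} = \frac{1}{- \frac{24800}{49}} = - \frac{49}{24800}$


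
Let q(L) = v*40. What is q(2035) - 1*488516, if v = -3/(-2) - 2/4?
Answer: -488476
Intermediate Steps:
v = 1 (v = -3*(-½) - 2*¼ = 3/2 - ½ = 1)
q(L) = 40 (q(L) = 1*40 = 40)
q(2035) - 1*488516 = 40 - 1*488516 = 40 - 488516 = -488476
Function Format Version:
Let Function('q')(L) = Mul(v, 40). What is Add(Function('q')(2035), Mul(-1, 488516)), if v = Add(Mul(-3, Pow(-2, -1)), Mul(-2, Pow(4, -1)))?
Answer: -488476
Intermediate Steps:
v = 1 (v = Add(Mul(-3, Rational(-1, 2)), Mul(-2, Rational(1, 4))) = Add(Rational(3, 2), Rational(-1, 2)) = 1)
Function('q')(L) = 40 (Function('q')(L) = Mul(1, 40) = 40)
Add(Function('q')(2035), Mul(-1, 488516)) = Add(40, Mul(-1, 488516)) = Add(40, -488516) = -488476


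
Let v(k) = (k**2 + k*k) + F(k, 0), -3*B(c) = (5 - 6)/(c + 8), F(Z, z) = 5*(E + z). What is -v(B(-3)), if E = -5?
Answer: 5623/225 ≈ 24.991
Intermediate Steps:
F(Z, z) = -25 + 5*z (F(Z, z) = 5*(-5 + z) = -25 + 5*z)
B(c) = 1/(3*(8 + c)) (B(c) = -(5 - 6)/(3*(c + 8)) = -(-1)/(3*(8 + c)) = 1/(3*(8 + c)))
v(k) = -25 + 2*k**2 (v(k) = (k**2 + k*k) + (-25 + 5*0) = (k**2 + k**2) + (-25 + 0) = 2*k**2 - 25 = -25 + 2*k**2)
-v(B(-3)) = -(-25 + 2*(1/(3*(8 - 3)))**2) = -(-25 + 2*((1/3)/5)**2) = -(-25 + 2*((1/3)*(1/5))**2) = -(-25 + 2*(1/15)**2) = -(-25 + 2*(1/225)) = -(-25 + 2/225) = -1*(-5623/225) = 5623/225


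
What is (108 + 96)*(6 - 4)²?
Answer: 816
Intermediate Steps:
(108 + 96)*(6 - 4)² = 204*2² = 204*4 = 816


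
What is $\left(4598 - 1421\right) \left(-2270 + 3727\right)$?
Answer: $4628889$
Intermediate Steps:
$\left(4598 - 1421\right) \left(-2270 + 3727\right) = 3177 \cdot 1457 = 4628889$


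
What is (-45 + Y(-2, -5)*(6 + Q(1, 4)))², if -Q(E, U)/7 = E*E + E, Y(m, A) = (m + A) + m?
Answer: 729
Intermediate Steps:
Y(m, A) = A + 2*m (Y(m, A) = (A + m) + m = A + 2*m)
Q(E, U) = -7*E - 7*E² (Q(E, U) = -7*(E*E + E) = -7*(E² + E) = -7*(E + E²) = -7*E - 7*E²)
(-45 + Y(-2, -5)*(6 + Q(1, 4)))² = (-45 + (-5 + 2*(-2))*(6 - 7*1*(1 + 1)))² = (-45 + (-5 - 4)*(6 - 7*1*2))² = (-45 - 9*(6 - 14))² = (-45 - 9*(-8))² = (-45 + 72)² = 27² = 729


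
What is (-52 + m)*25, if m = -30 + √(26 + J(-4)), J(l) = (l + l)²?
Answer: -2050 + 75*√10 ≈ -1812.8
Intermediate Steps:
J(l) = 4*l² (J(l) = (2*l)² = 4*l²)
m = -30 + 3*√10 (m = -30 + √(26 + 4*(-4)²) = -30 + √(26 + 4*16) = -30 + √(26 + 64) = -30 + √90 = -30 + 3*√10 ≈ -20.513)
(-52 + m)*25 = (-52 + (-30 + 3*√10))*25 = (-82 + 3*√10)*25 = -2050 + 75*√10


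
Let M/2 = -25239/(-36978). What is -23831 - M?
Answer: -146878866/6163 ≈ -23832.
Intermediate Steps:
M = 8413/6163 (M = 2*(-25239/(-36978)) = 2*(-25239*(-1/36978)) = 2*(8413/12326) = 8413/6163 ≈ 1.3651)
-23831 - M = -23831 - 1*8413/6163 = -23831 - 8413/6163 = -146878866/6163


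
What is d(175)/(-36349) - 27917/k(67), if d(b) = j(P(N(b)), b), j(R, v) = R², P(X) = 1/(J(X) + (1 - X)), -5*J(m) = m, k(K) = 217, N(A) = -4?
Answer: -853408988178/6633583453 ≈ -128.65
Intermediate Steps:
J(m) = -m/5
P(X) = 1/(1 - 6*X/5) (P(X) = 1/(-X/5 + (1 - X)) = 1/(1 - 6*X/5))
d(b) = 25/841 (d(b) = (-5/(-5 + 6*(-4)))² = (-5/(-5 - 24))² = (-5/(-29))² = (-5*(-1/29))² = (5/29)² = 25/841)
d(175)/(-36349) - 27917/k(67) = (25/841)/(-36349) - 27917/217 = (25/841)*(-1/36349) - 27917*1/217 = -25/30569509 - 27917/217 = -853408988178/6633583453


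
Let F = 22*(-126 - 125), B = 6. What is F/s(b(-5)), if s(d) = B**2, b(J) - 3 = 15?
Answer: -2761/18 ≈ -153.39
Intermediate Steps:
b(J) = 18 (b(J) = 3 + 15 = 18)
F = -5522 (F = 22*(-251) = -5522)
s(d) = 36 (s(d) = 6**2 = 36)
F/s(b(-5)) = -5522/36 = -5522*1/36 = -2761/18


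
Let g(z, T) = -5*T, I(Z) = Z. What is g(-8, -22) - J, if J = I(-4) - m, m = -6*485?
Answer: -2796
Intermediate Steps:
m = -2910
J = 2906 (J = -4 - 1*(-2910) = -4 + 2910 = 2906)
g(-8, -22) - J = -5*(-22) - 1*2906 = 110 - 2906 = -2796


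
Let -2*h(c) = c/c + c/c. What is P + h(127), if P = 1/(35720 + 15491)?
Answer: -51210/51211 ≈ -0.99998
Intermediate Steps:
h(c) = -1 (h(c) = -(c/c + c/c)/2 = -(1 + 1)/2 = -½*2 = -1)
P = 1/51211 ≈ 1.9527e-5
P + h(127) = 1/51211 - 1 = -51210/51211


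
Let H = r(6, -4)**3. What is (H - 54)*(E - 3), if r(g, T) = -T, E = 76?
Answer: 730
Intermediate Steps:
H = 64 (H = (-1*(-4))**3 = 4**3 = 64)
(H - 54)*(E - 3) = (64 - 54)*(76 - 3) = 10*73 = 730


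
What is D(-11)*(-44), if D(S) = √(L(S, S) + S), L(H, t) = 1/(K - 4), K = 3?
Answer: -88*I*√3 ≈ -152.42*I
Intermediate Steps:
L(H, t) = -1 (L(H, t) = 1/(3 - 4) = 1/(-1) = -1)
D(S) = √(-1 + S)
D(-11)*(-44) = √(-1 - 11)*(-44) = √(-12)*(-44) = (2*I*√3)*(-44) = -88*I*√3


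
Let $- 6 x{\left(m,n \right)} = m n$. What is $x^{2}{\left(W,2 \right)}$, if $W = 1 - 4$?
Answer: $1$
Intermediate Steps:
$W = -3$
$x{\left(m,n \right)} = - \frac{m n}{6}$
$x^{2}{\left(W,2 \right)} = \left(\left(- \frac{1}{6}\right) \left(-3\right) 2\right)^{2} = 1^{2} = 1$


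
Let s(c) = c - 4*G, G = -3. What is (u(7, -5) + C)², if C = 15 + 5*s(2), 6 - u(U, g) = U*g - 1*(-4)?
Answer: 14884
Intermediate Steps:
s(c) = 12 + c (s(c) = c - 4*(-3) = c + 12 = 12 + c)
u(U, g) = 2 - U*g (u(U, g) = 6 - (U*g - 1*(-4)) = 6 - (U*g + 4) = 6 - (4 + U*g) = 6 + (-4 - U*g) = 2 - U*g)
C = 85 (C = 15 + 5*(12 + 2) = 15 + 5*14 = 15 + 70 = 85)
(u(7, -5) + C)² = ((2 - 1*7*(-5)) + 85)² = ((2 + 35) + 85)² = (37 + 85)² = 122² = 14884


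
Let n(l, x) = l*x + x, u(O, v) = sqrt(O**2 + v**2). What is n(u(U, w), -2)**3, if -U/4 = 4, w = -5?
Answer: -6752 - 2272*sqrt(281) ≈ -44838.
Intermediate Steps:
U = -16 (U = -4*4 = -16)
n(l, x) = x + l*x
n(u(U, w), -2)**3 = (-2*(1 + sqrt((-16)**2 + (-5)**2)))**3 = (-2*(1 + sqrt(256 + 25)))**3 = (-2*(1 + sqrt(281)))**3 = (-2 - 2*sqrt(281))**3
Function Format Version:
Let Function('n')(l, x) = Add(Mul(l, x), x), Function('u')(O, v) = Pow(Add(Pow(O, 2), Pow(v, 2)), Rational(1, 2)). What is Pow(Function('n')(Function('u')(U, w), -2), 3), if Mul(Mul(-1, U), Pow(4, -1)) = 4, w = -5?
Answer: Add(-6752, Mul(-2272, Pow(281, Rational(1, 2)))) ≈ -44838.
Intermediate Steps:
U = -16 (U = Mul(-4, 4) = -16)
Function('n')(l, x) = Add(x, Mul(l, x))
Pow(Function('n')(Function('u')(U, w), -2), 3) = Pow(Mul(-2, Add(1, Pow(Add(Pow(-16, 2), Pow(-5, 2)), Rational(1, 2)))), 3) = Pow(Mul(-2, Add(1, Pow(Add(256, 25), Rational(1, 2)))), 3) = Pow(Mul(-2, Add(1, Pow(281, Rational(1, 2)))), 3) = Pow(Add(-2, Mul(-2, Pow(281, Rational(1, 2)))), 3)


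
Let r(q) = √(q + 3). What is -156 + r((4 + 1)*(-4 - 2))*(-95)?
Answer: -156 - 285*I*√3 ≈ -156.0 - 493.63*I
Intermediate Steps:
r(q) = √(3 + q)
-156 + r((4 + 1)*(-4 - 2))*(-95) = -156 + √(3 + (4 + 1)*(-4 - 2))*(-95) = -156 + √(3 + 5*(-6))*(-95) = -156 + √(3 - 30)*(-95) = -156 + √(-27)*(-95) = -156 + (3*I*√3)*(-95) = -156 - 285*I*√3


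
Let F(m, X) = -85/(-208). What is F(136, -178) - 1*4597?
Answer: -956091/208 ≈ -4596.6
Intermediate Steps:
F(m, X) = 85/208 (F(m, X) = -85*(-1/208) = 85/208)
F(136, -178) - 1*4597 = 85/208 - 1*4597 = 85/208 - 4597 = -956091/208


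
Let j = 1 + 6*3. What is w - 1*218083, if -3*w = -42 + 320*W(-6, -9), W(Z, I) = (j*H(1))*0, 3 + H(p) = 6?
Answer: -218069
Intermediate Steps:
H(p) = 3 (H(p) = -3 + 6 = 3)
j = 19 (j = 1 + 18 = 19)
W(Z, I) = 0 (W(Z, I) = (19*3)*0 = 57*0 = 0)
w = 14 (w = -(-42 + 320*0)/3 = -(-42 + 0)/3 = -⅓*(-42) = 14)
w - 1*218083 = 14 - 1*218083 = 14 - 218083 = -218069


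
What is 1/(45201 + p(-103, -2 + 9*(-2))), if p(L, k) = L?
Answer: 1/45098 ≈ 2.2174e-5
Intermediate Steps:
1/(45201 + p(-103, -2 + 9*(-2))) = 1/(45201 - 103) = 1/45098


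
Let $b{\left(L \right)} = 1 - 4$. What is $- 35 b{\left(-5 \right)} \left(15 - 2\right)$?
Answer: $1365$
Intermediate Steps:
$b{\left(L \right)} = -3$ ($b{\left(L \right)} = 1 - 4 = -3$)
$- 35 b{\left(-5 \right)} \left(15 - 2\right) = \left(-35\right) \left(-3\right) \left(15 - 2\right) = 105 \cdot 13 = 1365$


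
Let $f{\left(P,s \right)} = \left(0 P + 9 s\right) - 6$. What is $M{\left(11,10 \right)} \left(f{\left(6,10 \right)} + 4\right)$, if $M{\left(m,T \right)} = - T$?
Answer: $-880$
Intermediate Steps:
$f{\left(P,s \right)} = -6 + 9 s$ ($f{\left(P,s \right)} = \left(0 + 9 s\right) - 6 = 9 s - 6 = -6 + 9 s$)
$M{\left(11,10 \right)} \left(f{\left(6,10 \right)} + 4\right) = \left(-1\right) 10 \left(\left(-6 + 9 \cdot 10\right) + 4\right) = - 10 \left(\left(-6 + 90\right) + 4\right) = - 10 \left(84 + 4\right) = \left(-10\right) 88 = -880$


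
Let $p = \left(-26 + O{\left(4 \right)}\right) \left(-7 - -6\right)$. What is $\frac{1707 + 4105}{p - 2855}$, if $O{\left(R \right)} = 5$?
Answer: $- \frac{2906}{1417} \approx -2.0508$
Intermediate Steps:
$p = 21$ ($p = \left(-26 + 5\right) \left(-7 - -6\right) = - 21 \left(-7 + 6\right) = \left(-21\right) \left(-1\right) = 21$)
$\frac{1707 + 4105}{p - 2855} = \frac{1707 + 4105}{21 - 2855} = \frac{5812}{-2834} = 5812 \left(- \frac{1}{2834}\right) = - \frac{2906}{1417}$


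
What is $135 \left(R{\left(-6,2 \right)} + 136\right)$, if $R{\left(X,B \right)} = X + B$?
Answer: $17820$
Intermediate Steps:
$R{\left(X,B \right)} = B + X$
$135 \left(R{\left(-6,2 \right)} + 136\right) = 135 \left(\left(2 - 6\right) + 136\right) = 135 \left(-4 + 136\right) = 135 \cdot 132 = 17820$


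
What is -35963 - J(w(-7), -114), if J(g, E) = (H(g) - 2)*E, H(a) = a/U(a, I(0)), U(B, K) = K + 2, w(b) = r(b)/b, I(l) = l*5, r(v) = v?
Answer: -36134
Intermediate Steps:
I(l) = 5*l
w(b) = 1 (w(b) = b/b = 1)
U(B, K) = 2 + K
H(a) = a/2 (H(a) = a/(2 + 5*0) = a/(2 + 0) = a/2)
J(g, E) = E*(-2 + g/2) (J(g, E) = (g/2 - 2)*E = (-2 + g/2)*E = E*(-2 + g/2))
-35963 - J(w(-7), -114) = -35963 - (-114)*(-4 + 1)/2 = -35963 - (-114)*(-3)/2 = -35963 - 1*171 = -35963 - 171 = -36134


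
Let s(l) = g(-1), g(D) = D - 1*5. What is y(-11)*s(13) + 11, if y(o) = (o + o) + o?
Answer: 209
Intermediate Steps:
g(D) = -5 + D (g(D) = D - 5 = -5 + D)
y(o) = 3*o (y(o) = 2*o + o = 3*o)
s(l) = -6 (s(l) = -5 - 1 = -6)
y(-11)*s(13) + 11 = (3*(-11))*(-6) + 11 = -33*(-6) + 11 = 198 + 11 = 209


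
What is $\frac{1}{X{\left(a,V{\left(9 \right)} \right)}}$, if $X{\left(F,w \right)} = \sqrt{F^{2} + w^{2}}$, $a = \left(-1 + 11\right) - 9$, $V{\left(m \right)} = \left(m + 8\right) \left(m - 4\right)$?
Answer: $\frac{\sqrt{7226}}{7226} \approx 0.011764$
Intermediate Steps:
$V{\left(m \right)} = \left(-4 + m\right) \left(8 + m\right)$ ($V{\left(m \right)} = \left(8 + m\right) \left(-4 + m\right) = \left(-4 + m\right) \left(8 + m\right)$)
$a = 1$ ($a = 10 - 9 = 1$)
$\frac{1}{X{\left(a,V{\left(9 \right)} \right)}} = \frac{1}{\sqrt{1^{2} + \left(-32 + 9^{2} + 4 \cdot 9\right)^{2}}} = \frac{1}{\sqrt{1 + \left(-32 + 81 + 36\right)^{2}}} = \frac{1}{\sqrt{1 + 85^{2}}} = \frac{1}{\sqrt{1 + 7225}} = \frac{1}{\sqrt{7226}} = \frac{\sqrt{7226}}{7226}$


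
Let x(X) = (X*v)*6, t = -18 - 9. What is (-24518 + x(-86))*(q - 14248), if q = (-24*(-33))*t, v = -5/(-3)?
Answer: 904268896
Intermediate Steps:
t = -27
v = 5/3 (v = -5*(-⅓) = 5/3 ≈ 1.6667)
x(X) = 10*X (x(X) = (X*(5/3))*6 = (5*X/3)*6 = 10*X)
q = -21384 (q = -24*(-33)*(-27) = 792*(-27) = -21384)
(-24518 + x(-86))*(q - 14248) = (-24518 + 10*(-86))*(-21384 - 14248) = (-24518 - 860)*(-35632) = -25378*(-35632) = 904268896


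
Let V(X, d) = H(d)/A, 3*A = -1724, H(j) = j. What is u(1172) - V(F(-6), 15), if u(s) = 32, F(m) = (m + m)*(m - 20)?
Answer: 55213/1724 ≈ 32.026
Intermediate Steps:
F(m) = 2*m*(-20 + m) (F(m) = (2*m)*(-20 + m) = 2*m*(-20 + m))
A = -1724/3 (A = (1/3)*(-1724) = -1724/3 ≈ -574.67)
V(X, d) = -3*d/1724 (V(X, d) = d/(-1724/3) = d*(-3/1724) = -3*d/1724)
u(1172) - V(F(-6), 15) = 32 - (-3)*15/1724 = 32 - 1*(-45/1724) = 32 + 45/1724 = 55213/1724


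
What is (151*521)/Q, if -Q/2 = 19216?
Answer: -78671/38432 ≈ -2.0470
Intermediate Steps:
Q = -38432 (Q = -2*19216 = -38432)
(151*521)/Q = (151*521)/(-38432) = 78671*(-1/38432) = -78671/38432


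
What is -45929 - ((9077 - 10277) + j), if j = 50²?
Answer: -47229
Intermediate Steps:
j = 2500
-45929 - ((9077 - 10277) + j) = -45929 - ((9077 - 10277) + 2500) = -45929 - (-1200 + 2500) = -45929 - 1*1300 = -45929 - 1300 = -47229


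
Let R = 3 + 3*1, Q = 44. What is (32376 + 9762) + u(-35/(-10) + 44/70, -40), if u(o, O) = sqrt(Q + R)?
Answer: 42138 + 5*sqrt(2) ≈ 42145.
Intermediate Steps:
R = 6 (R = 3 + 3 = 6)
u(o, O) = 5*sqrt(2) (u(o, O) = sqrt(44 + 6) = sqrt(50) = 5*sqrt(2))
(32376 + 9762) + u(-35/(-10) + 44/70, -40) = (32376 + 9762) + 5*sqrt(2) = 42138 + 5*sqrt(2)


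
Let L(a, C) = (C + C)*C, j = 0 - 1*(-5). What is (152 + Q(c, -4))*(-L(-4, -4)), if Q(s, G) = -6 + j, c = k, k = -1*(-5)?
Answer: -4832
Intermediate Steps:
j = 5 (j = 0 + 5 = 5)
L(a, C) = 2*C**2 (L(a, C) = (2*C)*C = 2*C**2)
k = 5
c = 5
Q(s, G) = -1 (Q(s, G) = -6 + 5 = -1)
(152 + Q(c, -4))*(-L(-4, -4)) = (152 - 1)*(-2*(-4)**2) = 151*(-2*16) = 151*(-1*32) = 151*(-32) = -4832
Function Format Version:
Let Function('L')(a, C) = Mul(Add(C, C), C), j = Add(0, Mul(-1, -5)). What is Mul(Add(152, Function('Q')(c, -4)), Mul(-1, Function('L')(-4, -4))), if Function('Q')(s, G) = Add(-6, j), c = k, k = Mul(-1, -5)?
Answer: -4832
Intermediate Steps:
j = 5 (j = Add(0, 5) = 5)
Function('L')(a, C) = Mul(2, Pow(C, 2)) (Function('L')(a, C) = Mul(Mul(2, C), C) = Mul(2, Pow(C, 2)))
k = 5
c = 5
Function('Q')(s, G) = -1 (Function('Q')(s, G) = Add(-6, 5) = -1)
Mul(Add(152, Function('Q')(c, -4)), Mul(-1, Function('L')(-4, -4))) = Mul(Add(152, -1), Mul(-1, Mul(2, Pow(-4, 2)))) = Mul(151, Mul(-1, Mul(2, 16))) = Mul(151, Mul(-1, 32)) = Mul(151, -32) = -4832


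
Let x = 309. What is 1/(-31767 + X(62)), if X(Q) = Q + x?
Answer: -1/31396 ≈ -3.1851e-5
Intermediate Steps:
X(Q) = 309 + Q (X(Q) = Q + 309 = 309 + Q)
1/(-31767 + X(62)) = 1/(-31767 + (309 + 62)) = 1/(-31767 + 371) = 1/(-31396) = -1/31396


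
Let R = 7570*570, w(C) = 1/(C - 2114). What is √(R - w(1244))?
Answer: √3265947810870/870 ≈ 2077.2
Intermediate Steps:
w(C) = 1/(-2114 + C)
R = 4314900
√(R - w(1244)) = √(4314900 - 1/(-2114 + 1244)) = √(4314900 - 1/(-870)) = √(4314900 - 1*(-1/870)) = √(4314900 + 1/870) = √(3753963001/870) = √3265947810870/870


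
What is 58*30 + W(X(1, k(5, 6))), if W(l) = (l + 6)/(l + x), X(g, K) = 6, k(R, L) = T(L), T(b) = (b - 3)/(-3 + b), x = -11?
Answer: 8688/5 ≈ 1737.6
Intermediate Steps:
T(b) = 1 (T(b) = (-3 + b)/(-3 + b) = 1)
k(R, L) = 1
W(l) = (6 + l)/(-11 + l) (W(l) = (l + 6)/(l - 11) = (6 + l)/(-11 + l))
58*30 + W(X(1, k(5, 6))) = 58*30 + (6 + 6)/(-11 + 6) = 1740 + 12/(-5) = 1740 - ⅕*12 = 1740 - 12/5 = 8688/5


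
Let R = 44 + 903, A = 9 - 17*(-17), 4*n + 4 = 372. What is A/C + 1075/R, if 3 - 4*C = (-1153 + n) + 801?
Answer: 1411549/249061 ≈ 5.6675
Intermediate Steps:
n = 92 (n = -1 + (¼)*372 = -1 + 93 = 92)
A = 298 (A = 9 + 289 = 298)
R = 947
C = 263/4 (C = ¾ - ((-1153 + 92) + 801)/4 = ¾ - (-1061 + 801)/4 = ¾ - ¼*(-260) = ¾ + 65 = 263/4 ≈ 65.750)
A/C + 1075/R = 298/(263/4) + 1075/947 = 298*(4/263) + 1075*(1/947) = 1192/263 + 1075/947 = 1411549/249061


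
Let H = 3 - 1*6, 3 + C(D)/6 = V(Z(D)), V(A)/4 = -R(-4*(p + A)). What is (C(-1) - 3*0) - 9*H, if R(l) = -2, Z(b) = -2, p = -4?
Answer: 57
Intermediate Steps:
V(A) = 8 (V(A) = 4*(-1*(-2)) = 4*2 = 8)
C(D) = 30 (C(D) = -18 + 6*8 = -18 + 48 = 30)
H = -3 (H = 3 - 6 = -3)
(C(-1) - 3*0) - 9*H = (30 - 3*0) - 9*(-3) = (30 + 0) + 27 = 30 + 27 = 57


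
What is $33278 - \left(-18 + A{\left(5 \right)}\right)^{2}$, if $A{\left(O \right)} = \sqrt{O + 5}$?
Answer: $32944 + 36 \sqrt{10} \approx 33058.0$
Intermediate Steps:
$A{\left(O \right)} = \sqrt{5 + O}$
$33278 - \left(-18 + A{\left(5 \right)}\right)^{2} = 33278 - \left(-18 + \sqrt{5 + 5}\right)^{2} = 33278 - \left(-18 + \sqrt{10}\right)^{2}$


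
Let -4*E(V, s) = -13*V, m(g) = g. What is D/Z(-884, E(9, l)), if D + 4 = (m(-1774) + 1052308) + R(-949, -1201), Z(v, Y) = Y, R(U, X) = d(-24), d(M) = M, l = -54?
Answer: 4202024/117 ≈ 35915.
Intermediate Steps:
R(U, X) = -24
E(V, s) = 13*V/4 (E(V, s) = -(-13)*V/4 = 13*V/4)
D = 1050506 (D = -4 + ((-1774 + 1052308) - 24) = -4 + (1050534 - 24) = -4 + 1050510 = 1050506)
D/Z(-884, E(9, l)) = 1050506/(((13/4)*9)) = 1050506/(117/4) = 1050506*(4/117) = 4202024/117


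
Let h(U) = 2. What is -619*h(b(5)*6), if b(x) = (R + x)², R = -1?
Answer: -1238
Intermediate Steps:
b(x) = (-1 + x)²
-619*h(b(5)*6) = -619*2 = -1238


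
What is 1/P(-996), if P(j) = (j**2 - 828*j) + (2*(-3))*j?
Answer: 1/1822680 ≈ 5.4864e-7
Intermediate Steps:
P(j) = j**2 - 834*j (P(j) = (j**2 - 828*j) - 6*j = j**2 - 834*j)
1/P(-996) = 1/(-996*(-834 - 996)) = 1/(-996*(-1830)) = 1/1822680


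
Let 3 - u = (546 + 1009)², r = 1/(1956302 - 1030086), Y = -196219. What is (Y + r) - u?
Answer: 2057869487449/926216 ≈ 2.2218e+6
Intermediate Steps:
r = 1/926216 ≈ 1.0797e-6
u = -2418022 (u = 3 - (546 + 1009)² = 3 - 1*1555² = 3 - 1*2418025 = 3 - 2418025 = -2418022)
(Y + r) - u = (-196219 + 1/926216) - 1*(-2418022) = -181741177303/926216 + 2418022 = 2057869487449/926216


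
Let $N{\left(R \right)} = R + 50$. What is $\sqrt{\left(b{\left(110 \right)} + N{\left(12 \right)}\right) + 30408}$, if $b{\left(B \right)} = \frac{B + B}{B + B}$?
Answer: $\sqrt{30471} \approx 174.56$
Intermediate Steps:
$N{\left(R \right)} = 50 + R$
$b{\left(B \right)} = 1$ ($b{\left(B \right)} = \frac{2 B}{2 B} = 2 B \frac{1}{2 B} = 1$)
$\sqrt{\left(b{\left(110 \right)} + N{\left(12 \right)}\right) + 30408} = \sqrt{\left(1 + \left(50 + 12\right)\right) + 30408} = \sqrt{\left(1 + 62\right) + 30408} = \sqrt{63 + 30408} = \sqrt{30471}$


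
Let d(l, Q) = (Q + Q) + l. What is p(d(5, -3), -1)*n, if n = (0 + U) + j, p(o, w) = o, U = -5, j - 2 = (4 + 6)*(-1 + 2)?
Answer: -7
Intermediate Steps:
d(l, Q) = l + 2*Q (d(l, Q) = 2*Q + l = l + 2*Q)
j = 12 (j = 2 + (4 + 6)*(-1 + 2) = 2 + 10*1 = 2 + 10 = 12)
n = 7 (n = (0 - 5) + 12 = -5 + 12 = 7)
p(d(5, -3), -1)*n = (5 + 2*(-3))*7 = (5 - 6)*7 = -1*7 = -7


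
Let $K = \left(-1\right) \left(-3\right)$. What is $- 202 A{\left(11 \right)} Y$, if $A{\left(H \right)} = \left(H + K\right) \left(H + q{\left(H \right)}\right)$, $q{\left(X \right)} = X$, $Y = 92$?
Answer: $-5723872$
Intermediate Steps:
$K = 3$
$A{\left(H \right)} = 2 H \left(3 + H\right)$ ($A{\left(H \right)} = \left(H + 3\right) \left(H + H\right) = \left(3 + H\right) 2 H = 2 H \left(3 + H\right)$)
$- 202 A{\left(11 \right)} Y = - 202 \cdot 2 \cdot 11 \left(3 + 11\right) 92 = - 202 \cdot 2 \cdot 11 \cdot 14 \cdot 92 = \left(-202\right) 308 \cdot 92 = \left(-62216\right) 92 = -5723872$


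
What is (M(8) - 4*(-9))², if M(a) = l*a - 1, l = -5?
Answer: 25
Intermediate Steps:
M(a) = -1 - 5*a (M(a) = -5*a - 1 = -1 - 5*a)
(M(8) - 4*(-9))² = ((-1 - 5*8) - 4*(-9))² = ((-1 - 40) + 36)² = (-41 + 36)² = (-5)² = 25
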